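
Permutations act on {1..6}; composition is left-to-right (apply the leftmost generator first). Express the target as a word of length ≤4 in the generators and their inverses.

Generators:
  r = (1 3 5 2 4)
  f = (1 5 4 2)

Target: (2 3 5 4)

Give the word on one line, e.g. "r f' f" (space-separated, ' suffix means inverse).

  after f': (1 2 4 5)
  after f': (1 4)(2 5)
  after r': (1 2 3)
  after f: (2 3 5 4)

f' f' r' f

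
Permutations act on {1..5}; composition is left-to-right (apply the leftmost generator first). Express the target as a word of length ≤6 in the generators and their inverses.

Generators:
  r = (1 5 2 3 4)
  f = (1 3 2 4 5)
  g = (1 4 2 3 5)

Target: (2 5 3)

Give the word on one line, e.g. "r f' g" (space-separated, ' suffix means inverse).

  after g: (1 4 2 3 5)
  after g: (1 2 5 4 3)
  after g: (1 3 4 5 2)
  after f': (2 5 3)

g g g f'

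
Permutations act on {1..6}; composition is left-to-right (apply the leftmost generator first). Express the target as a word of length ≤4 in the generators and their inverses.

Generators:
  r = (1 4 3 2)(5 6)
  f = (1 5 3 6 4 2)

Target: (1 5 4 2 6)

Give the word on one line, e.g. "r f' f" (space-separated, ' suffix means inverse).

f' r' f r

  after f': (1 2 4 6 3 5)
  after r': (1 3 6 4 5 2)
  after f: (1 6 2 5)(3 4)
  after r: (1 5 4 2 6)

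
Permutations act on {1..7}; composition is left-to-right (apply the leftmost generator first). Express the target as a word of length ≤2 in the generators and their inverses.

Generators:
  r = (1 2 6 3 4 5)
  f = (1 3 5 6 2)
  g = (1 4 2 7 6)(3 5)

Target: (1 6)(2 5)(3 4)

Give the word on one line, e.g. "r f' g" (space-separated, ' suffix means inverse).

f r'

  after f: (1 3 5 6 2)
  after r': (1 6)(2 5)(3 4)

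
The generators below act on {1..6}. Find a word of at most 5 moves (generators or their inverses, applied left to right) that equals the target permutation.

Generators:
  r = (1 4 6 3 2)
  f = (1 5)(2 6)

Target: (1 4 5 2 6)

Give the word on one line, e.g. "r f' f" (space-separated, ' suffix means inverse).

r' f r'

  after r': (1 2 3 6 4)
  after f: (1 6 4 5)(2 3)
  after r': (1 4 5 2 6)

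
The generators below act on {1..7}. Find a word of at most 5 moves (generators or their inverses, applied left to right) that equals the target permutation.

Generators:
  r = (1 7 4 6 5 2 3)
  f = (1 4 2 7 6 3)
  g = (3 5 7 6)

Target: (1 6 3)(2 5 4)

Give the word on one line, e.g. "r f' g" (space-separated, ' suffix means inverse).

g' r' f'

  after g': (3 6 7 5)
  after r': (1 3 4 7 6)(2 5)
  after f': (1 6 3)(2 5 4)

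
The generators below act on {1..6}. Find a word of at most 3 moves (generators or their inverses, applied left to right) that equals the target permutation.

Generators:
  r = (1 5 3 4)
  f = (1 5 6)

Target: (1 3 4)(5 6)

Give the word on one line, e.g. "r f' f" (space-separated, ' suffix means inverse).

  after f: (1 5 6)
  after r: (1 3 4)(5 6)

f r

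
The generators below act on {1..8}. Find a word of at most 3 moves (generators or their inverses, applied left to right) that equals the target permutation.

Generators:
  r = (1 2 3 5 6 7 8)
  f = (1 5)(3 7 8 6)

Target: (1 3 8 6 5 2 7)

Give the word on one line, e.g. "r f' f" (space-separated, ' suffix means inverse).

f' r f

  after f': (1 5)(3 6 8 7)
  after r: (1 6)(2 3 7 5)
  after f: (1 3 8 6 5 2 7)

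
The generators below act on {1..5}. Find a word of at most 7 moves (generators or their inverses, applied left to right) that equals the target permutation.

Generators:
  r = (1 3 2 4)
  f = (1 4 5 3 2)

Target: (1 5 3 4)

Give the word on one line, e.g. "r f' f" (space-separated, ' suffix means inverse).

f' r f r r

  after f': (1 2 3 5 4)
  after r: (1 4 3 5)
  after f: (1 5 4 2)
  after r: (1 5)(2 3)
  after r: (1 5 3 4)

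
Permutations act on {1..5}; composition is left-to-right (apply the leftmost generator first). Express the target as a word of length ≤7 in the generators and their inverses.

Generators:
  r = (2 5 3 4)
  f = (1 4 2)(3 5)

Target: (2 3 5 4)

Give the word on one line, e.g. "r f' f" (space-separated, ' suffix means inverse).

  after r': (2 4 3 5)
  after f': (1 2)(4 5)
  after f': (1 4 3 5)
  after r: (1 2 5)
  after f: (2 3 5 4)

r' f' f' r f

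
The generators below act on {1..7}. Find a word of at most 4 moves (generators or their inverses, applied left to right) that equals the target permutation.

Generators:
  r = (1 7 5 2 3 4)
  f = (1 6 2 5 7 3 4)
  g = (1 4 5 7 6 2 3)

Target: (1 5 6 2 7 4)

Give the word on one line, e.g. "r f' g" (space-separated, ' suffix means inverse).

  after r': (1 4 3 2 5 7)
  after g: (1 5 6 2 7 4)

r' g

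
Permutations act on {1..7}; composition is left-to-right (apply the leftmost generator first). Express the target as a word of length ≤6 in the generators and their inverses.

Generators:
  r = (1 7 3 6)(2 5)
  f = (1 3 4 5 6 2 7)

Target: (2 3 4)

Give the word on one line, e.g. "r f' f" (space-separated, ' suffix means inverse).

  after r': (1 6 3 7)(2 5)
  after r': (1 3)(6 7)
  after f': (2 6)(3 7 5 4)
  after r: (1 7 2)(4 6 5)
  after f: (2 3 4)

r' r' f' r f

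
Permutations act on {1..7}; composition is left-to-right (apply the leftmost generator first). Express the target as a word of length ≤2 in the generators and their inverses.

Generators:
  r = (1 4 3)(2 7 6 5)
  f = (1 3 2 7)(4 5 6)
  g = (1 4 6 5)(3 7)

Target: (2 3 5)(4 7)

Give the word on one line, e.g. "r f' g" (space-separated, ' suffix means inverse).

r g'

  after r: (1 4 3)(2 7 6 5)
  after g': (2 3 5)(4 7)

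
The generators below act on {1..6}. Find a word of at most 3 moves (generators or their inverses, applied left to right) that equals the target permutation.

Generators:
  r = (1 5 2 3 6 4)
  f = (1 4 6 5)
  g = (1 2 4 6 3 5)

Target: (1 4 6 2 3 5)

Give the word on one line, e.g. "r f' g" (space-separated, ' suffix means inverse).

  after f: (1 4 6 5)
  after r: (2 3 6)
  after f: (1 4 6 2 3 5)

f r f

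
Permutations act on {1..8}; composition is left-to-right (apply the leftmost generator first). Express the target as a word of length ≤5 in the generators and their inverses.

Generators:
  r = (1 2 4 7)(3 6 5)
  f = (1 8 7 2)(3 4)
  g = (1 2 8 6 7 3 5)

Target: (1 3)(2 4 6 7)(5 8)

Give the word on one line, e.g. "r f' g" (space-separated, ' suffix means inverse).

  after g': (1 5 3 7 6 8 2)
  after r: (1 3)(4 7 5 6 8)
  after f': (1 4 8 3 2 7 5 6)
  after g: (1 4 6 2 3 8 5 7)
  after f': (1 3)(2 4 6 7)(5 8)

g' r f' g f'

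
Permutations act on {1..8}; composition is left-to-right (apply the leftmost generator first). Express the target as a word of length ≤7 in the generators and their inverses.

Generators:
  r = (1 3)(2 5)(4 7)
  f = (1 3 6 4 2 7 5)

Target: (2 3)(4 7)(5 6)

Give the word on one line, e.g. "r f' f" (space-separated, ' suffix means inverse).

r f r f' r

  after r: (1 3)(2 5)(4 7)
  after f: (1 6 4 5 7 2)
  after r: (1 6 7 5 4 2 3)
  after f': (1 3 5 6 2)
  after r: (2 3)(4 7)(5 6)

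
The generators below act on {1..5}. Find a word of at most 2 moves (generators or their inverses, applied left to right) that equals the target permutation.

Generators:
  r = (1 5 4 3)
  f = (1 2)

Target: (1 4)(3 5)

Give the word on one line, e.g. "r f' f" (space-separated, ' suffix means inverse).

r' r'

  after r': (1 3 4 5)
  after r': (1 4)(3 5)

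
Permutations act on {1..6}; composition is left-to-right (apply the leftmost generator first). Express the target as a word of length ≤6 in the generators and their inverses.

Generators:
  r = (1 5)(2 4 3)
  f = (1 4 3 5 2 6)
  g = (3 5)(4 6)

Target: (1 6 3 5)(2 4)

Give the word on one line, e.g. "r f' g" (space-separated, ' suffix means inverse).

f' r f' r g

  after f': (1 6 2 5 3 4)
  after r: (1 6 4 5 2)
  after f': (1 2 6)(3 4)
  after r: (1 4 2 6 5)
  after g: (1 6 3 5)(2 4)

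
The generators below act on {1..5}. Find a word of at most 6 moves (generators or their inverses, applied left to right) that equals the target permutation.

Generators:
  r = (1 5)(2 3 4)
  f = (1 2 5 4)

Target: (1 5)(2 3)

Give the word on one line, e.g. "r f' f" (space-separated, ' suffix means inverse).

r' r' f f

  after r': (1 5)(2 4 3)
  after r': (2 3 4)
  after f: (1 2 3)(4 5)
  after f: (1 5)(2 3)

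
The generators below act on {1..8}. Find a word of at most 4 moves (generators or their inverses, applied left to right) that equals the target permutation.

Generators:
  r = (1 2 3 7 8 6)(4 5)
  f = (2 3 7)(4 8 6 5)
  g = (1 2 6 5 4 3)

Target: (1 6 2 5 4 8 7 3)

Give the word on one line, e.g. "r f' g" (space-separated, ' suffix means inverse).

r' r' f

  after r': (1 6 8 7 3 2)(4 5)
  after r': (1 8 3)(2 6 7)
  after f: (1 6 2 5 4 8 7 3)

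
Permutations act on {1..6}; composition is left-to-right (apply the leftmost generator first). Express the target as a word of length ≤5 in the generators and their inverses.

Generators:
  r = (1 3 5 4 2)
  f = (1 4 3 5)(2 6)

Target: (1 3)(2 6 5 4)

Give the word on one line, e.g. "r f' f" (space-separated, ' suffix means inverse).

f r r r

  after f: (1 4 3 5)(2 6)
  after r: (1 2 6)(3 4 5)
  after r: (2 6 3)
  after r: (1 3)(2 6 5 4)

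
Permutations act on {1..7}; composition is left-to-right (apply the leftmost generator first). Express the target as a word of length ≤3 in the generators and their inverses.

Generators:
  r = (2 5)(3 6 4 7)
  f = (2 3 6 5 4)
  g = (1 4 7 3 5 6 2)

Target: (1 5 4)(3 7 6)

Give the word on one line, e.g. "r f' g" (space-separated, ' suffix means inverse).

  after g': (1 2 6 5 3 7 4)
  after f': (1 4)(2 3 7 5)
  after f': (1 5 4)(3 7 6)

g' f' f'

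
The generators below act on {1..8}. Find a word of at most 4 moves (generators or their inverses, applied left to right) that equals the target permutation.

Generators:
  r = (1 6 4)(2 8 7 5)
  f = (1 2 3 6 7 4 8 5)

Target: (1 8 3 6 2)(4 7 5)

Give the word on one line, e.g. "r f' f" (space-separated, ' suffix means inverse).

  after r': (1 4 6)(2 5 7 8)
  after f: (1 8 3 6 2)(4 7 5)

r' f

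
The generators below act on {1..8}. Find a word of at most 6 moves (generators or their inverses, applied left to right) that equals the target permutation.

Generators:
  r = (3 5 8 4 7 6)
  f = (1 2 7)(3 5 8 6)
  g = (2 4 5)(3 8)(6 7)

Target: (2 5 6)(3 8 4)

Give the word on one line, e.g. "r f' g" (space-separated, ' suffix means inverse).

  after f: (1 2 7)(3 5 8 6)
  after r': (1 2 4 8 7)
  after r': (1 2 8 4 5 3 6 7)
  after f': (2 5 6)(3 8 4)

f r' r' f'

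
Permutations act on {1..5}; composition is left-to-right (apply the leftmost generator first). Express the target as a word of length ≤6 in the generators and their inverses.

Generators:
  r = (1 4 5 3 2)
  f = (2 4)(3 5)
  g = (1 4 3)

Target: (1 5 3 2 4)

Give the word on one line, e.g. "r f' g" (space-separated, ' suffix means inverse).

r' g r' f'

  after r': (1 2 3 5 4)
  after g: (1 2)(3 5)
  after r': (1 3 4)
  after f': (1 5 3 2 4)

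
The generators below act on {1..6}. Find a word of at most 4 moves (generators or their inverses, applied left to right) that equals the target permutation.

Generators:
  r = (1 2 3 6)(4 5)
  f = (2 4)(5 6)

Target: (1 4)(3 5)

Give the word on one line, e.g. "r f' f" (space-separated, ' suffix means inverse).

  after r': (1 6 3 2)(4 5)
  after f': (1 5 2)(3 4 6)
  after r: (1 4)(3 5)

r' f' r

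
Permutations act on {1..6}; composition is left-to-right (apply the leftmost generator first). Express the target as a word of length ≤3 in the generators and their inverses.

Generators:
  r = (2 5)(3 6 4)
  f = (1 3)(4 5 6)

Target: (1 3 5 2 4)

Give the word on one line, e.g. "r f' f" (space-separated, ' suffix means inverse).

r f'

  after r: (2 5)(3 6 4)
  after f': (1 3 5 2 4)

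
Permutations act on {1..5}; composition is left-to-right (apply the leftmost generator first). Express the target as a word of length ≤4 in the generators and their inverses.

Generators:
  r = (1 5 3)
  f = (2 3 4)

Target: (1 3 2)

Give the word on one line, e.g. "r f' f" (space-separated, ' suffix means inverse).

  after r': (1 3 5)
  after f: (1 4 2 3 5)
  after r: (1 4 2)
  after f': (1 3 2)

r' f r f'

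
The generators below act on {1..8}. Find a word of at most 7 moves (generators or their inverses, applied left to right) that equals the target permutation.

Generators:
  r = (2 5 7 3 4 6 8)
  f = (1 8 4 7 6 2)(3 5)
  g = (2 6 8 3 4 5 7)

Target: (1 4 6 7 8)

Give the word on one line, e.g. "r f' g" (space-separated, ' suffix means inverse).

f g' f r' f

  after f: (1 8 4 7 6 2)(3 5)
  after g': (1 6 7 2)(3 4 5 8)
  after f: (1 2 8 5 4 3 7)
  after r': (1 8 2 6 4 7)(3 5)
  after f: (1 4 6 7 8)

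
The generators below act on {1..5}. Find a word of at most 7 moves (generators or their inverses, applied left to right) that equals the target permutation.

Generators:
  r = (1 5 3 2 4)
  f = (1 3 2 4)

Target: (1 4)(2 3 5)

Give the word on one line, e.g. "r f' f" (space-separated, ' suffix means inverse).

f f r' f' r'

  after f: (1 3 2 4)
  after f: (1 2)(3 4)
  after r': (1 3 2 4 5)
  after f': (4 5)
  after r': (1 4)(2 3 5)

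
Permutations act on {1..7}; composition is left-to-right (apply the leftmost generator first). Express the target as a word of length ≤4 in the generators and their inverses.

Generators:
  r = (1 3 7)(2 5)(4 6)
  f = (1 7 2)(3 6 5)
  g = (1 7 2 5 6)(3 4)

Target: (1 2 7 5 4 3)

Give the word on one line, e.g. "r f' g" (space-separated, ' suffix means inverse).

f g

  after f: (1 7 2)(3 6 5)
  after g: (1 2 7 5 4 3)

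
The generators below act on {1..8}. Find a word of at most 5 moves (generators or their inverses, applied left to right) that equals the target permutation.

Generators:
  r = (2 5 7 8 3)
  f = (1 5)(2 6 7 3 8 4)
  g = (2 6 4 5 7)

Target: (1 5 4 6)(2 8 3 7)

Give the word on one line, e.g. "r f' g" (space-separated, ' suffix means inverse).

  after g: (2 6 4 5 7)
  after g: (2 4 7 6 5)
  after f': (1 5 4 6)(2 8 3 7)

g g f'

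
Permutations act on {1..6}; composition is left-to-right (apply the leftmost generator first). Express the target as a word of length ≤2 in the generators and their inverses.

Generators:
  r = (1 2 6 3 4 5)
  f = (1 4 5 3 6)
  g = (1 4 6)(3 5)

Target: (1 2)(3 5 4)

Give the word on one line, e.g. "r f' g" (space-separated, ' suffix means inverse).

  after r: (1 2 6 3 4 5)
  after f: (1 2)(3 5 4)

r f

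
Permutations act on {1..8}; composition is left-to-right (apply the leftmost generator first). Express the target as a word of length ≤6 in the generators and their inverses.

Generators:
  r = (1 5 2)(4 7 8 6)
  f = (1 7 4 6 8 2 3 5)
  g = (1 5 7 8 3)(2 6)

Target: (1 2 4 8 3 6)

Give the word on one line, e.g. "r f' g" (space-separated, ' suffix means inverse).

r f g r' r'

  after r: (1 5 2)(4 7 8 6)
  after f: (2 7)(3 5)
  after g: (1 5)(2 8 3 7 6)
  after r': (2 7 8 3 4 6 5)
  after r': (1 2 4 8 3 6)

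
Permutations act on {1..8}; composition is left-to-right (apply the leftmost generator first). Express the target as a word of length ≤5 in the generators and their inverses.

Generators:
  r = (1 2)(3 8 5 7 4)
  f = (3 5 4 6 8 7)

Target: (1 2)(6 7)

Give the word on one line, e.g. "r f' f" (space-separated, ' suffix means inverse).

r' r' f' r'

  after r': (1 2)(3 4 7 5 8)
  after r': (3 7 8 4 5)
  after f': (3 8 5 7 6 4)
  after r': (1 2)(6 7)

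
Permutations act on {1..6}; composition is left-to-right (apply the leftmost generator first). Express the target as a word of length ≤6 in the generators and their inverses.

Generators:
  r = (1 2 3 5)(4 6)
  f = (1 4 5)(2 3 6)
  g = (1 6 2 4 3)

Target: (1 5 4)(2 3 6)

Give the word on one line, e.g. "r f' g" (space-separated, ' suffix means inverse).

  after r': (1 5 3 2)(4 6)
  after g: (1 5)(2 6 3 4)
  after g: (1 5 6)
  after g: (1 5 2 4 3)
  after g: (1 5 4)(2 3 6)

r' g g g g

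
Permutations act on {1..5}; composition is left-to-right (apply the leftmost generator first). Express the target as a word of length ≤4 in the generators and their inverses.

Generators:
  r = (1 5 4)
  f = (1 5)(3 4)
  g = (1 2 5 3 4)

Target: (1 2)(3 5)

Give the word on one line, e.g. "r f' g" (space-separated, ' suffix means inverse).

  after g: (1 2 5 3 4)
  after r': (1 2)(3 5)

g r'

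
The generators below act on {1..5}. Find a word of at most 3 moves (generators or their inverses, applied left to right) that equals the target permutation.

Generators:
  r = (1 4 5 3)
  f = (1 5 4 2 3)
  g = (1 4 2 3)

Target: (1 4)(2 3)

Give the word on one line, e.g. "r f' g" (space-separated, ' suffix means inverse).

  after f': (1 3 2 4 5)
  after r: (2 5 4 3)
  after r: (1 4)(2 3)

f' r r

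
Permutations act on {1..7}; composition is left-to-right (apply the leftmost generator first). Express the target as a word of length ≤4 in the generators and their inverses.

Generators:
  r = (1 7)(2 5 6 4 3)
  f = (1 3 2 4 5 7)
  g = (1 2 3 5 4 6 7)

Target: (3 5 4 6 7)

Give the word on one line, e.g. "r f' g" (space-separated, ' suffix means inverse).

  after r': (1 7)(2 3 4 6 5)
  after f: (3 5 4 6 7)

r' f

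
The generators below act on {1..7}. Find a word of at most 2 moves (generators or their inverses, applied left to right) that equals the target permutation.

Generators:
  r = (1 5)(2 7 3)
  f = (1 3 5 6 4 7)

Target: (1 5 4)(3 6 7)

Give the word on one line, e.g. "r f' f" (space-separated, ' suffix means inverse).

f f

  after f: (1 3 5 6 4 7)
  after f: (1 5 4)(3 6 7)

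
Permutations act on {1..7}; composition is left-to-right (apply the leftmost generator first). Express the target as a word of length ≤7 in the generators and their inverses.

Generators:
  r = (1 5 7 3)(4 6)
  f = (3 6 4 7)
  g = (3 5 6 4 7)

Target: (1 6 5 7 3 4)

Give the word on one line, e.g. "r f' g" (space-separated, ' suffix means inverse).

g r g f r'

  after g: (3 5 6 4 7)
  after r: (1 5 4 3 7)
  after g: (1 6 4 5 7)
  after f: (1 4 5 3 6 7)
  after r': (1 6 5 7 3 4)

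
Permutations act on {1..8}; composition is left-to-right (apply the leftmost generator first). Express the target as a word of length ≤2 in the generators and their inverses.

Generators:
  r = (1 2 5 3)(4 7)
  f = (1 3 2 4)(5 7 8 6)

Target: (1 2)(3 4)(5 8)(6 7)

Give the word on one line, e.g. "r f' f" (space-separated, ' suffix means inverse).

f' f'

  after f': (1 4 2 3)(5 6 8 7)
  after f': (1 2)(3 4)(5 8)(6 7)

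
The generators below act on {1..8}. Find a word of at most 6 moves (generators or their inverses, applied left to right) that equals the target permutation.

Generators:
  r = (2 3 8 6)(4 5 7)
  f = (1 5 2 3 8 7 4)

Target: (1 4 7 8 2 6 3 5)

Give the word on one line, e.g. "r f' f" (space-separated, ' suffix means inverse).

r r r f'

  after r: (2 3 8 6)(4 5 7)
  after r: (2 8)(3 6)(4 7 5)
  after r: (2 6 8 3)
  after f': (1 4 7 8 2 6 3 5)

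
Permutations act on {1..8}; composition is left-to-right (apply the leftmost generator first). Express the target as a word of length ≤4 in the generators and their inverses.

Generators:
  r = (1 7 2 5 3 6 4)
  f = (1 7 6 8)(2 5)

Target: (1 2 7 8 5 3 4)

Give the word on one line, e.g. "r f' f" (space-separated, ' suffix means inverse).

  after f: (1 7 6 8)(2 5)
  after r: (1 2 3 6 8 7 4)
  after r: (1 5 3 4 7)(2 6 8)
  after f': (1 2 7 8 5 3 4)

f r r f'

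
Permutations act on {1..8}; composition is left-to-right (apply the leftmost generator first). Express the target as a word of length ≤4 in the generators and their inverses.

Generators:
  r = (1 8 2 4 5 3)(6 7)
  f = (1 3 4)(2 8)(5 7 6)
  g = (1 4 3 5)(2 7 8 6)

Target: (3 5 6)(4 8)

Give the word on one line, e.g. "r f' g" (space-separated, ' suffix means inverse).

f r

  after f: (1 3 4)(2 8)(5 7 6)
  after r: (3 5 6)(4 8)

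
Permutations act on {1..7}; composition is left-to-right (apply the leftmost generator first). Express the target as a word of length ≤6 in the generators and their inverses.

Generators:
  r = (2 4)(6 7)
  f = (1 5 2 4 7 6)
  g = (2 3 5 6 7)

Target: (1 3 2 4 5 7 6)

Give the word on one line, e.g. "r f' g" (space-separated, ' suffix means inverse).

  after r': (2 4)(6 7)
  after f: (1 5 2 7)
  after g': (1 3 2 6 5 7)
  after r: (1 3 4 2 7)(5 6)
  after f': (1 3 2 4 5 7 6)

r' f g' r f'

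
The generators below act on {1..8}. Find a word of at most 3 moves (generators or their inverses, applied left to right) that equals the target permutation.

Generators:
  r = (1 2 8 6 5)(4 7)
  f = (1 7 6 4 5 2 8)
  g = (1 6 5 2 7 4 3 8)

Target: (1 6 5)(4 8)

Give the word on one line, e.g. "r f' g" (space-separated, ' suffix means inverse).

  after r': (1 5 6 8 2)(4 7)
  after f': (1 4)(2 8 5 7 6)
  after f': (1 6 5)(4 8)

r' f' f'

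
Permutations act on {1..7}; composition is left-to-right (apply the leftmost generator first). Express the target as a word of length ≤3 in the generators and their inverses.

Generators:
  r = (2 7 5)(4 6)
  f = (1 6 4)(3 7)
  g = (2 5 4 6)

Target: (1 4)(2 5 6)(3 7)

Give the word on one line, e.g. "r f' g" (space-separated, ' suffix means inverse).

g f'

  after g: (2 5 4 6)
  after f': (1 4)(2 5 6)(3 7)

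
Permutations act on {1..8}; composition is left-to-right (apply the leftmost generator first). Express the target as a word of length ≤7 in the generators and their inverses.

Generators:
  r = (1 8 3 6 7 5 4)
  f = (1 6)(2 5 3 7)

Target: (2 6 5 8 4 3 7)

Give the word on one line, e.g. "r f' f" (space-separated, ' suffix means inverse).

  after r: (1 8 3 6 7 5 4)
  after f: (1 8 7 3)(2 5 4 6)
  after r: (1 3 8 5)(2 4 7 6)
  after r: (1 6 2)(4 5 8)
  after f: (2 6 5 8 4 3 7)

r f r r f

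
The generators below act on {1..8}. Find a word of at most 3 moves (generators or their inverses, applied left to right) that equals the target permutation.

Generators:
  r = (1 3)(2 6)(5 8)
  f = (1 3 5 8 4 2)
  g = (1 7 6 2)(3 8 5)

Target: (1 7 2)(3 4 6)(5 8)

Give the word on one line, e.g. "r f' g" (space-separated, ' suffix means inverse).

  after g: (1 7 6 2)(3 8 5)
  after f: (1 7 6)(2 3 4)
  after r': (1 7 2)(3 4 6)(5 8)

g f r'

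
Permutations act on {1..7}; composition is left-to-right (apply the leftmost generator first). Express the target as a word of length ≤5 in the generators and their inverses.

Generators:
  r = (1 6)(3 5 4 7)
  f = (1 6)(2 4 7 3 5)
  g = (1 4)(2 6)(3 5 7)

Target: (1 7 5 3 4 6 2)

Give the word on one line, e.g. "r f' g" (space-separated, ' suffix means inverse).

  after g: (1 4)(2 6)(3 5 7)
  after r': (1 5 4 6 2)
  after r': (1 3 7 4)(2 6)
  after r': (1 7 5 3 4 6 2)

g r' r' r'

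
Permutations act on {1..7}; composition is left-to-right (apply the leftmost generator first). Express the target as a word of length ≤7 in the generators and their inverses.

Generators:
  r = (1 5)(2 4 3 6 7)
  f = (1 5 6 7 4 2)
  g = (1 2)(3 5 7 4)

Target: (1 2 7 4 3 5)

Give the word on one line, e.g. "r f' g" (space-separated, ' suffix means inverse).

  after f: (1 5 6 7 4 2)
  after r: (2 5 7 3 6)
  after f': (1 2)(3 5 6 4 7)
  after f': (1 4 6 7 3)
  after r': (1 2 7 4 3 5)

f r f' f' r'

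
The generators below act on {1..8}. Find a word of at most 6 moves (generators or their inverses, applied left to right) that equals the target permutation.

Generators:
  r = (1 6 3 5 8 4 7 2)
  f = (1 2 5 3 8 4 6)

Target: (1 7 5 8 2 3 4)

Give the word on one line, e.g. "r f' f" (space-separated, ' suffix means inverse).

r' r' f' f'

  after r': (1 2 7 4 8 5 3 6)
  after r': (1 7 8 3)(2 4 5 6)
  after f': (1 7 3 6)(2 8 5 4)
  after f': (1 7 5 8 2 3 4)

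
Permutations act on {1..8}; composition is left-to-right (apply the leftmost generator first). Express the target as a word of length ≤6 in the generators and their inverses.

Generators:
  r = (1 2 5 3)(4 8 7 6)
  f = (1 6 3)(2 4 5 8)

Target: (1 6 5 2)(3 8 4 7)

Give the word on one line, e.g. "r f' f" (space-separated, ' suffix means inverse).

f f r f' f'

  after f: (1 6 3)(2 4 5 8)
  after f: (1 3 6)(2 5)(4 8)
  after r: (2 3 4 7 6)
  after f': (1 3 2 6 8 5 4 7)
  after f': (1 6 5 2)(3 8 4 7)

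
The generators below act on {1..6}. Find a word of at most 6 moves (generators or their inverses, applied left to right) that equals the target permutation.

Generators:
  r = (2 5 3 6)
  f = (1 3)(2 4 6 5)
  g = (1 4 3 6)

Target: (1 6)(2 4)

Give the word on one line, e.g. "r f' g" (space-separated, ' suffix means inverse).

r' g' g' r

  after r': (2 6 3 5)
  after g': (1 6 4)(2 3 5)
  after g': (1 3 5 2 4 6)
  after r: (1 6)(2 4)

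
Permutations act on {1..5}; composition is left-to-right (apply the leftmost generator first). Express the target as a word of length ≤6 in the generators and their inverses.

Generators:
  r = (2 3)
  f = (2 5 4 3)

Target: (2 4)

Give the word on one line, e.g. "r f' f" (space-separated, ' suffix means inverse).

r' f r f' r

  after r': (2 3)
  after f: (3 5 4)
  after r: (2 3 5 4)
  after f': (2 4 3)
  after r: (2 4)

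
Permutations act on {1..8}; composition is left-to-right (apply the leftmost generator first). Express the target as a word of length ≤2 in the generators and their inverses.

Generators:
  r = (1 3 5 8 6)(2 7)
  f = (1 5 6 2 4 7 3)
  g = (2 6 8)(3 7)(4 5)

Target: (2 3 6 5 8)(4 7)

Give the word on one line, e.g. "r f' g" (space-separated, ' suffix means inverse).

r f

  after r: (1 3 5 8 6)(2 7)
  after f: (2 3 6 5 8)(4 7)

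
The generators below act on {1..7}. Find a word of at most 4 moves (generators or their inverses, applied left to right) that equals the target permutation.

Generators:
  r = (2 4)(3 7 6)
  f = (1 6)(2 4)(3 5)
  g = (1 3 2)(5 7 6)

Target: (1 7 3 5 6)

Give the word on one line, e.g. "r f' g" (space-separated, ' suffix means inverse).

  after f: (1 6)(2 4)(3 5)
  after r': (1 7 3 5 6)

f r'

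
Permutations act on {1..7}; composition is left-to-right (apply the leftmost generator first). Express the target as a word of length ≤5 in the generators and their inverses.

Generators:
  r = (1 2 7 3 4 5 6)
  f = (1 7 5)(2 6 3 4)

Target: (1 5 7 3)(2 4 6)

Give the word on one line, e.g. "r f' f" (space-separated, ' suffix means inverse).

  after r: (1 2 7 3 4 5 6)
  after f: (1 6 7 4)(2 5 3)
  after r': (1 5 7 3)(2 4 6)

r f r'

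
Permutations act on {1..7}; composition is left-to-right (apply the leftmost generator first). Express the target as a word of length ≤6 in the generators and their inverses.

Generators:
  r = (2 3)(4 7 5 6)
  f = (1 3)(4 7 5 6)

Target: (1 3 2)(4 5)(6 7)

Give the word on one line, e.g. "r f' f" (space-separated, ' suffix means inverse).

  after f': (1 3)(4 6 5 7)
  after r: (1 2 3)
  after f: (1 2)(4 7 5 6)
  after r: (1 3 2)(4 5)(6 7)

f' r f r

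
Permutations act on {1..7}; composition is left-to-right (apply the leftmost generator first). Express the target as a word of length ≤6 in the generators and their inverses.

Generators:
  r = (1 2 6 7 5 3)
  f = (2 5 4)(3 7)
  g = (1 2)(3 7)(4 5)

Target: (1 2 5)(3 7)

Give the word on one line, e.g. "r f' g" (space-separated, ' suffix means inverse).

f g f' g f'

  after f: (2 5 4)(3 7)
  after g: (1 2 4)
  after f': (1 4)(2 5)(3 7)
  after g: (1 5)(2 4)
  after f': (1 2 5)(3 7)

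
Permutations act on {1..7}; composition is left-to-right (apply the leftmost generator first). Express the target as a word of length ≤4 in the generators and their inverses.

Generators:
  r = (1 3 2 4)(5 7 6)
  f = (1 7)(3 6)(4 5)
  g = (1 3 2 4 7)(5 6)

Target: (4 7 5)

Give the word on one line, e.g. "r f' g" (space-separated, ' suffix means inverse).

  after r: (1 3 2 4)(5 7 6)
  after g': (4 7 5)

r g'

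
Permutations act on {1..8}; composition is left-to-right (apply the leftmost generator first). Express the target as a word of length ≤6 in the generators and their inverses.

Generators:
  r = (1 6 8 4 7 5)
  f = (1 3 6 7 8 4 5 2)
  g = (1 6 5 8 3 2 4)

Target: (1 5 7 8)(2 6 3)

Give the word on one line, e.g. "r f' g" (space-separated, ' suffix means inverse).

f g' f g r'

  after f: (1 3 6 7 8 4 5 2)
  after g': (1 8 2 4 6 7 5 3)
  after f: (1 4 7 2 5 6 8)
  after g: (2 8 6 3)(4 7)
  after r': (1 5 7 8)(2 6 3)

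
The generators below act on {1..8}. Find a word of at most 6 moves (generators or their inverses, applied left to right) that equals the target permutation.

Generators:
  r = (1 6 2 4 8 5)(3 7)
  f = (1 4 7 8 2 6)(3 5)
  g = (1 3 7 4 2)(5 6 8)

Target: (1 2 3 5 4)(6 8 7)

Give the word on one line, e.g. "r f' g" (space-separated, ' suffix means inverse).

  after f: (1 4 7 8 2 6)(3 5)
  after r': (1 2)(3 8 6 5 7 4)
  after f: (1 6 3 2 4 5 8)
  after f: (2 7 8 4 3 6 5)
  after g': (1 2 3 5 4)(6 8 7)

f r' f f g'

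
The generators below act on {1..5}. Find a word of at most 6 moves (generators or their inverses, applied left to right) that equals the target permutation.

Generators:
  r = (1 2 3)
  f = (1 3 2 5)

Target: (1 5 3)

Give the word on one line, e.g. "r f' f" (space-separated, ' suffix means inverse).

  after r': (1 3 2)
  after f': (2 5)
  after r: (1 2 5 3)
  after f: (1 5 2)
  after r: (1 5 3)

r' f' r f r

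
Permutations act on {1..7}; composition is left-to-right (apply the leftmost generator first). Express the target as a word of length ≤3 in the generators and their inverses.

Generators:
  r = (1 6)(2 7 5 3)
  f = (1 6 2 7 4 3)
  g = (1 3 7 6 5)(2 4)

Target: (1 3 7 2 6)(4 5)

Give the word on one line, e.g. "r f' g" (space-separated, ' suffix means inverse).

  after r': (1 6)(2 3 5 7)
  after f: (1 2)(3 5 4)
  after r': (1 3 7 2 6)(4 5)

r' f r'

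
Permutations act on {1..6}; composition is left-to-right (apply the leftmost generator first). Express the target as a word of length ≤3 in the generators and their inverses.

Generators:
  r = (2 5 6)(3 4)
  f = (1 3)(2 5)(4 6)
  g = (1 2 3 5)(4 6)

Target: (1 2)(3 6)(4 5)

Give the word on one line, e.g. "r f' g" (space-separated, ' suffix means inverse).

  after g': (1 5 3 2)(4 6)
  after r': (1 2)(3 6)(4 5)

g' r'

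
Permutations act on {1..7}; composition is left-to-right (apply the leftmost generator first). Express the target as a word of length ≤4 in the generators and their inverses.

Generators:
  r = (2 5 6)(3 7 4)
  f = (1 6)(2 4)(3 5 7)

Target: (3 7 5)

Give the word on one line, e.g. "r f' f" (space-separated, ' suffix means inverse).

  after f': (1 6)(2 4)(3 7 5)
  after f': (3 5 7)
  after f': (1 6)(2 4)
  after f': (3 7 5)

f' f' f' f'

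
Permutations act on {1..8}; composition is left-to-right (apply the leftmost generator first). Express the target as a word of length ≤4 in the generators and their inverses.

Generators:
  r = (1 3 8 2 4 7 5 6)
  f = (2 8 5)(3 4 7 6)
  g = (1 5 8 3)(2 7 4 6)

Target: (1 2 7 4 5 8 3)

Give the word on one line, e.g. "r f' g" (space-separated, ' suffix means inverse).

r' g' r'

  after r': (1 6 5 7 4 2 8 3)
  after g': (1 4 6)(2 5)
  after r': (1 2 7 4 5 8 3)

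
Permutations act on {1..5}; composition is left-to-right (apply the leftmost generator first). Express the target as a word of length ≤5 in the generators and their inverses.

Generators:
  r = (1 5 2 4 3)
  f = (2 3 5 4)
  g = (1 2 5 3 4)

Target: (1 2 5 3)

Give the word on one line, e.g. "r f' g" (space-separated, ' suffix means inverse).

  after r': (1 3 4 2 5)
  after f': (1 2 3 5)
  after f': (1 4 5)
  after r: (1 3)(2 4)
  after f': (1 2 5 3)

r' f' f' r f'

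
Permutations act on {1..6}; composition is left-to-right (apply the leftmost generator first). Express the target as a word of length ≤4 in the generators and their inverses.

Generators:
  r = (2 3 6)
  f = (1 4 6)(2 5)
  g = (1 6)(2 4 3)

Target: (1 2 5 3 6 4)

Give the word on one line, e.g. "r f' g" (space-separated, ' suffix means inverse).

f' r

  after f': (1 6 4)(2 5)
  after r: (1 2 5 3 6 4)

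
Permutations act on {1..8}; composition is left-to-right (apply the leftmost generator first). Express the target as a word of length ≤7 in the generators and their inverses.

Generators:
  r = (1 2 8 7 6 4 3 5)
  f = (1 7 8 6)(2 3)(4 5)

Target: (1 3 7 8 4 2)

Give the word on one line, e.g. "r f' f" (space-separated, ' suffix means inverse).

f f f r r

  after f: (1 7 8 6)(2 3)(4 5)
  after f: (1 8)(6 7)
  after f: (1 6 8 7)(2 3)(4 5)
  after r: (1 4)(2 5 3 8 6 7)
  after r: (1 3 7 8 4 2)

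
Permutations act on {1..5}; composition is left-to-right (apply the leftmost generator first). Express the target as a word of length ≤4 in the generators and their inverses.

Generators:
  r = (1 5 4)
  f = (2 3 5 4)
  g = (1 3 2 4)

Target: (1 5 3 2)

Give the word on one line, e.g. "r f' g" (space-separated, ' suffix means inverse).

  after f': (2 4 5 3)
  after r: (1 5 3 2)

f' r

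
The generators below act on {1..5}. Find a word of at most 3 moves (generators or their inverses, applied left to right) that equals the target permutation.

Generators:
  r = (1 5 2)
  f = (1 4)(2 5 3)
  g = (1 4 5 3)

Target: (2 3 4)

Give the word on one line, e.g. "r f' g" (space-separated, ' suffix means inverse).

g f'

  after g: (1 4 5 3)
  after f': (2 3 4)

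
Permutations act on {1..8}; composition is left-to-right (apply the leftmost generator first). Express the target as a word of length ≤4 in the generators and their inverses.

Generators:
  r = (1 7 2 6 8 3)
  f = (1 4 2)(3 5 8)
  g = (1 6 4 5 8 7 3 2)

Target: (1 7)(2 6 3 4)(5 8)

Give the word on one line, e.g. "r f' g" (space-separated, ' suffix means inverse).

  after r: (1 7 2 6 8 3)
  after f: (1 7)(2 6 3 4)(5 8)

r f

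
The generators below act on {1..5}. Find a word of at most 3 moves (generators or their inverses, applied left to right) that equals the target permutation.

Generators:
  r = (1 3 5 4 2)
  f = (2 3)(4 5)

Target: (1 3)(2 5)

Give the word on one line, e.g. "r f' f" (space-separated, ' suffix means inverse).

  after r': (1 2 4 5 3)
  after f: (1 3)(2 5)

r' f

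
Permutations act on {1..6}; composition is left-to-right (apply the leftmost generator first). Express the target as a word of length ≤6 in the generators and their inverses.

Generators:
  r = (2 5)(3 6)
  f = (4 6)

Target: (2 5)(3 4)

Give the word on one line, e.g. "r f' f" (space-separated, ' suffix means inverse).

  after f: (4 6)
  after r': (2 5)(3 6 4)
  after f': (2 5)(3 4)
  after r: (3 4 6)
  after r: (2 5)(3 4)

f r' f' r r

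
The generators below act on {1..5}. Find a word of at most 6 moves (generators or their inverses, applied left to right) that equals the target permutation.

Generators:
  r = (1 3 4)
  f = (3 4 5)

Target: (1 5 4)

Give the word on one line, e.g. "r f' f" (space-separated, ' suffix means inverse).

f r' f r r

  after f: (3 4 5)
  after r': (1 4 5)
  after f: (1 5)(3 4)
  after r: (1 5 3)
  after r: (1 5 4)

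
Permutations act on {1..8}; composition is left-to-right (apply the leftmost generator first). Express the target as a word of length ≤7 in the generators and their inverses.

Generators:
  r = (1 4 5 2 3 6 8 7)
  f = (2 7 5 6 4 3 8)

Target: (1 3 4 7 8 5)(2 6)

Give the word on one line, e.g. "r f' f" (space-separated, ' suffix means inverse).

r f r f f

  after r: (1 4 5 2 3 6 8 7)
  after f: (1 3 4 6 2 8 5 7)
  after r: (1 6 3 5)(2 7 4 8)
  after f: (1 4 2 5)(3 6 8 7)
  after f: (1 3 4 7 8 5)(2 6)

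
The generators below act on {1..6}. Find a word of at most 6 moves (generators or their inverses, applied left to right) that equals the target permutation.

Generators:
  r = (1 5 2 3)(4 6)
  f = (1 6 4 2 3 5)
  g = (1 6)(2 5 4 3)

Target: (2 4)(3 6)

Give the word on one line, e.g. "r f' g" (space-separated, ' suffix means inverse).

r' r' g r'

  after r': (1 3 2 5)(4 6)
  after r': (1 2)(3 5)
  after g: (1 5 2 6)(3 4)
  after r': (2 4)(3 6)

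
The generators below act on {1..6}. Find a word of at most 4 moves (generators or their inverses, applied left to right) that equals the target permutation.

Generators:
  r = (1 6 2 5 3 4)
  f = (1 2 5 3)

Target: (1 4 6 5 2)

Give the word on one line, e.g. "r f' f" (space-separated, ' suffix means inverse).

  after f': (1 3 5 2)
  after r': (1 5 6)(2 4 3)
  after f: (1 3 5 6 2 4)
  after r: (1 4 6 5 2)

f' r' f r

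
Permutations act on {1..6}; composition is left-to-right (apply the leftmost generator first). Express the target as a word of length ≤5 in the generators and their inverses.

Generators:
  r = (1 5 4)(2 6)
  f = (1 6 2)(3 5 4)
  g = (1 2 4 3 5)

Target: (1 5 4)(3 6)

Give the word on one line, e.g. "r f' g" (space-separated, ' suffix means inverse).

g' f' r' f

  after g': (1 5 3 4 2)
  after f': (1 3 5 4 6)
  after r': (1 3)(2 6 4)
  after f: (1 5 4)(3 6)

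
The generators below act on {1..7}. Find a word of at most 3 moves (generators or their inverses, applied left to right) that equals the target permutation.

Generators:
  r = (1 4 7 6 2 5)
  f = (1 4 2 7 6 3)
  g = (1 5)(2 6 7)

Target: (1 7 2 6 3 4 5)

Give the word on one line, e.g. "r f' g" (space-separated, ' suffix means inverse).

  after f: (1 4 2 7 6 3)
  after r: (1 7 2 6 3 4 5)

f r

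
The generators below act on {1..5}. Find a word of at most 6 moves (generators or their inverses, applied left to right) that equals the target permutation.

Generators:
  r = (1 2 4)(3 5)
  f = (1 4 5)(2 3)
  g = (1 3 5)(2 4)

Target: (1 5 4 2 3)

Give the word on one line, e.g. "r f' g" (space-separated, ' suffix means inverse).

r' r' g f

  after r': (1 4 2)(3 5)
  after r': (1 2 4)
  after g: (1 4 3 5)
  after f: (1 5 4 2 3)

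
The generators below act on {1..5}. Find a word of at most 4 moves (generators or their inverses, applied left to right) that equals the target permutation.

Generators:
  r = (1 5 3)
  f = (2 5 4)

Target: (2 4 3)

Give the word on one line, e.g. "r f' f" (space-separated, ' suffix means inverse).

r' f f r

  after r': (1 3 5)
  after f: (1 3 4 2 5)
  after f: (1 3 2 4 5)
  after r: (2 4 3)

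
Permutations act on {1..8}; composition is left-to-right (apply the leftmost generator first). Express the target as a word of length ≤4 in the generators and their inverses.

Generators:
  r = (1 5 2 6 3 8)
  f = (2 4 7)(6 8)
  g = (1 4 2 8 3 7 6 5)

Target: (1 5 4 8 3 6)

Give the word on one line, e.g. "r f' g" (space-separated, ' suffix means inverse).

f' r f

  after f': (2 7 4)(6 8)
  after r: (1 5 2 7 4 6)(3 8)
  after f: (1 5 4 8 3 6)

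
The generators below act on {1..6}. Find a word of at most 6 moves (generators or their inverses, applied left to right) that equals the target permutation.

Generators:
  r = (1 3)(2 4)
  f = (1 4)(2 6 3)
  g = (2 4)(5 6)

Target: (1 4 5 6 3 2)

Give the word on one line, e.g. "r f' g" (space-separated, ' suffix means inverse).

  after r': (1 3)(2 4)
  after g': (1 3)(5 6)
  after g': (1 3)(2 4)
  after f: (1 2)(3 4 6)
  after g': (1 4 5 6 3 2)

r' g' g' f g'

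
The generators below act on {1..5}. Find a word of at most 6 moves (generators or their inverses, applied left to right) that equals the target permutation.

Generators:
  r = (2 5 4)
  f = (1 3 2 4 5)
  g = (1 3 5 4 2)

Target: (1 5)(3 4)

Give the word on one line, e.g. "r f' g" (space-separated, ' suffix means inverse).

f' r f' r' g'

  after f': (1 5 4 2 3)
  after r: (1 4 5 2 3)
  after f': (1 2)(3 5)
  after r': (1 4 5 3 2)
  after g': (1 5)(3 4)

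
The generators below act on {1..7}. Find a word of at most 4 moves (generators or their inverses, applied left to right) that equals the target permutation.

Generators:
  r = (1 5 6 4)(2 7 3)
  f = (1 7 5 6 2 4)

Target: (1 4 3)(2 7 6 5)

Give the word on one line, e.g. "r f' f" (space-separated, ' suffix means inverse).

  after r': (1 4 6 5)(2 3 7)
  after f: (2 3 5 7 4)
  after r': (1 4 3)(2 7 6 5)

r' f r'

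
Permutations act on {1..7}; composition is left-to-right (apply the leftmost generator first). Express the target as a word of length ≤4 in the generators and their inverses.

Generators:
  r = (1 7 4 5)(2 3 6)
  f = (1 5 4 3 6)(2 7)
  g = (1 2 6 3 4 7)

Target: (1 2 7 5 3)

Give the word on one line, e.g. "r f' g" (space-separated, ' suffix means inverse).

  after f': (1 6 3 4 5)(2 7)
  after f': (1 3 5 6 4)
  after g': (1 6 3 5 2)(4 7)
  after r: (1 2 7 5 3)

f' f' g' r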